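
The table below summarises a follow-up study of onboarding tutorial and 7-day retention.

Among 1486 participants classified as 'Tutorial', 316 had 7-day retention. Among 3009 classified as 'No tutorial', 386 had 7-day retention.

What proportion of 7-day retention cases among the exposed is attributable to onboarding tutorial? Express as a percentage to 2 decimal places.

39.68

From the description: a = 316, b = 1170, c = 386, d = 2623.
Risk in exposed = 316/1486 = 0.21265; risk in unexposed = 386/3009 = 0.12828.
RR = 0.21265/0.12828 = 1.65769
AR% = (RR − 1)/RR × 100 = (1.65769 − 1)/1.65769 × 100 = 39.6751%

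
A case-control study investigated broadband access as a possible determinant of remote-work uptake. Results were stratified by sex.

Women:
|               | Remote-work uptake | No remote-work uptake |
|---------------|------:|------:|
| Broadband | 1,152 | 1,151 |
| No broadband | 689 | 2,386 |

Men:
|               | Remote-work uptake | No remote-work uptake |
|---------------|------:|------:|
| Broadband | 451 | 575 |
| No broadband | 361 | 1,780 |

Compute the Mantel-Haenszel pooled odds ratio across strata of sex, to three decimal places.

3.590

OR_MH = Σ(aᵢdᵢ/nᵢ) / Σ(bᵢcᵢ/nᵢ), where nᵢ is the stratum total.
Stratum 1 (Women): n = 5378; a·d/n = 1152·2386/5378 = 511.0956; b·c/n = 1151·689/5378 = 147.4598
Stratum 2 (Men): n = 3167; a·d/n = 451·1780/3167 = 253.4828; b·c/n = 575·361/3167 = 65.5431
OR_MH = (511.0956 + 253.4828) / (147.4598 + 65.5431) = 764.5784 / 213.0029 = 3.58952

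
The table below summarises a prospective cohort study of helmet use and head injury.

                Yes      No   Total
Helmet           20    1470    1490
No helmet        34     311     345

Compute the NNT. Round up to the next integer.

Risk in treated group = 20/1490 = 0.01342; risk in control = 34/345 = 0.09855.
Absolute risk reduction = 0.09855 − 0.01342 = 0.08513
NNT = 1 / ARR = 1 / 0.08513 = 11.747 → round up → 12

12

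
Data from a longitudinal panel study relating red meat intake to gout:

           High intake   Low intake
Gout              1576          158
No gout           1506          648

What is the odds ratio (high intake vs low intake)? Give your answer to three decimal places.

4.292

Reading the table with exposure as columns: a = 1576 (High intake, case), b = 1506 (High intake, non-case), c = 158 (Low intake, case), d = 648.
OR = (a·d)/(b·c) = (1576 × 648) / (1506 × 158) = 1021248 / 237948 = 4.29190
The odds of gout are about 4.29 times as high in the high intake group.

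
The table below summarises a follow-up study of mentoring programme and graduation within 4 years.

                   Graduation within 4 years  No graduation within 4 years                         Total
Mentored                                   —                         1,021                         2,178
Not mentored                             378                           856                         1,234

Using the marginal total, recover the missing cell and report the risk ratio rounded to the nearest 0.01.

The missing cell is in the exposed row: 2178 − 1021 = 1157.
So a = 1157, b = 1021, c = 378, d = 856.
RR = [a/(a+b)] / [c/(c+d)] = (1157/2178) / (378/1234) = 0.53122/0.30632 = 1.73420

1.73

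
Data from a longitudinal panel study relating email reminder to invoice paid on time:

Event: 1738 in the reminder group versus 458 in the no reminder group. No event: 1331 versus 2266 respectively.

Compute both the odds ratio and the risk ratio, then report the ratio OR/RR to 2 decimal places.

1.92

From the description: a = 1738, b = 1331, c = 458, d = 2266.
OR = (1738·2266)/(1331·458) = 3938308/609598 = 6.46050
Risk in exposed = 1738/3069 = 0.56631; risk in unexposed = 458/2724 = 0.16814; RR = 3.36817
OR/RR = 6.46050 / 3.36817 = 1.91810
The outcome is not rare, so the OR lies further from 1 than the RR.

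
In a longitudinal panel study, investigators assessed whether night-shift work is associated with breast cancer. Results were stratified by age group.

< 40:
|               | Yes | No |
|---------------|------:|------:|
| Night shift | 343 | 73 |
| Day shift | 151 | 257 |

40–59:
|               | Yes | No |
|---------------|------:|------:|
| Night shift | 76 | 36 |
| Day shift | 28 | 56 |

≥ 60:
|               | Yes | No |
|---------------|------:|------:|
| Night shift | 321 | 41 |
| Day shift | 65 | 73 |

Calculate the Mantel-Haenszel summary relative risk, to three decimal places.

2.089

RR_MH = Σ(aᵢ·n₀ᵢ/nᵢ) / Σ(cᵢ·n₁ᵢ/nᵢ), with n₁ᵢ = aᵢ+bᵢ (exposed), n₀ᵢ = cᵢ+dᵢ (unexposed), nᵢ = n₁ᵢ+n₀ᵢ.
Stratum 1 (< 40): n₁ = 416, n₀ = 408, n = 824; a·n₀/n = 343·408/824 = 169.8350; c·n₁/n = 151·416/824 = 76.2330
Stratum 2 (40–59): n₁ = 112, n₀ = 84, n = 196; a·n₀/n = 76·84/196 = 32.5714; c·n₁/n = 28·112/196 = 16.0000
Stratum 3 (≥ 60): n₁ = 362, n₀ = 138, n = 500; a·n₀/n = 321·138/500 = 88.5960; c·n₁/n = 65·362/500 = 47.0600
RR_MH = (169.8350 + 32.5714 + 88.5960) / (76.2330 + 16.0000 + 47.0600) = 291.0024 / 139.2930 = 2.08914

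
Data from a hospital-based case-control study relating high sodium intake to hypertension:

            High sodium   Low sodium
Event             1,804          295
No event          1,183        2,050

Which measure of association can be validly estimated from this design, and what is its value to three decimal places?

10.597

Reading the table with exposure as columns: a = 1804 (High sodium, case), b = 1183 (High sodium, non-case), c = 295 (Low sodium, case), d = 2050.
This is a hospital-based case-control study: participants were sampled on outcome status, so risks in the source population cannot be estimated directly — relative risk is not valid here. The odds ratio is the appropriate measure.
OR = (a·d)/(b·c) = (1804 × 2050) / (1183 × 295) = 3698200 / 348985 = 10.59702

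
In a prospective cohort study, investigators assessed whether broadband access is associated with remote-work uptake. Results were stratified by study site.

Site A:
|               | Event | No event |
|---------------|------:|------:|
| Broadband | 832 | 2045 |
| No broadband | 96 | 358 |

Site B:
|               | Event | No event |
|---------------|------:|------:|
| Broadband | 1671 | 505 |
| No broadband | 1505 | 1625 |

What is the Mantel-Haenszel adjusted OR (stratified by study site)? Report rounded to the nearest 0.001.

2.974

OR_MH = Σ(aᵢdᵢ/nᵢ) / Σ(bᵢcᵢ/nᵢ), where nᵢ is the stratum total.
Stratum 1 (Site A): n = 3331; a·d/n = 832·358/3331 = 89.4194; b·c/n = 2045·96/3331 = 58.9373
Stratum 2 (Site B): n = 5306; a·d/n = 1671·1625/5306 = 511.7556; b·c/n = 505·1505/5306 = 143.2388
OR_MH = (89.4194 + 511.7556) / (58.9373 + 143.2388) = 601.1750 / 202.1760 = 2.97352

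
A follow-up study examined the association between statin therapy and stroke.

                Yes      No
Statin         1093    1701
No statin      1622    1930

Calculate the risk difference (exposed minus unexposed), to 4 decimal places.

-0.0654

Cells: a = 1093, b = 1701, c = 1622, d = 1930.
Risk in exposed = 1093/2794 = 0.391195; risk in unexposed = 1622/3552 = 0.456644.
Risk difference = 0.391195 − 0.456644 = -0.065449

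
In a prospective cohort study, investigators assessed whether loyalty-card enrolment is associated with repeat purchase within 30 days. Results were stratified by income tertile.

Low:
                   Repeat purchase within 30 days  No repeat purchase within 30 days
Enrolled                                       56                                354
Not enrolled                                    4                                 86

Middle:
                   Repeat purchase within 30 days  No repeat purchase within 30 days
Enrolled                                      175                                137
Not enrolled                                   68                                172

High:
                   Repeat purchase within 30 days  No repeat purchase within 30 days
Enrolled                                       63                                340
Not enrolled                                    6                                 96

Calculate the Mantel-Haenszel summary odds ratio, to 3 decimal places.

3.206

OR_MH = Σ(aᵢdᵢ/nᵢ) / Σ(bᵢcᵢ/nᵢ), where nᵢ is the stratum total.
Stratum 1 (Low): n = 500; a·d/n = 56·86/500 = 9.6320; b·c/n = 354·4/500 = 2.8320
Stratum 2 (Middle): n = 552; a·d/n = 175·172/552 = 54.5290; b·c/n = 137·68/552 = 16.8768
Stratum 3 (High): n = 505; a·d/n = 63·96/505 = 11.9762; b·c/n = 340·6/505 = 4.0396
OR_MH = (9.6320 + 54.5290 + 11.9762) / (2.8320 + 16.8768 + 4.0396) = 76.1372 / 23.7484 = 3.20599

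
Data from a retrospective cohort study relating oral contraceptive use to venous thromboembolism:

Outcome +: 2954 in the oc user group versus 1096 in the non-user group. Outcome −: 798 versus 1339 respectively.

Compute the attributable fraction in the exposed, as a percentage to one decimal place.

From the description: a = 2954, b = 798, c = 1096, d = 1339.
Risk in exposed = 2954/3752 = 0.78731; risk in unexposed = 1096/2435 = 0.45010.
RR = 0.78731/0.45010 = 1.74919
AR% = (RR − 1)/RR × 100 = (1.74919 − 1)/1.74919 × 100 = 42.8306%

42.8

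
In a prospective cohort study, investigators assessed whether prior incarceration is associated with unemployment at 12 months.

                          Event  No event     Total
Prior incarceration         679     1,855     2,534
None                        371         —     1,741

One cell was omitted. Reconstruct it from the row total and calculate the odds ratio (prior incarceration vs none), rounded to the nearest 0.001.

1.352

The missing cell is in the unexposed row: 1741 − 371 = 1370.
So a = 679, b = 1855, c = 371, d = 1370.
OR = (a·d)/(b·c) = (679 × 1370) / (1855 × 371) = 930230 / 688205 = 1.35168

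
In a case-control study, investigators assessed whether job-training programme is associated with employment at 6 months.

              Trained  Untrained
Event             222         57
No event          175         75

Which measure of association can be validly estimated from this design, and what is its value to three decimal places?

Reading the table with exposure as columns: a = 222 (Trained, case), b = 175 (Trained, non-case), c = 57 (Untrained, case), d = 75.
This is a case-control study: participants were sampled on outcome status, so risks in the source population cannot be estimated directly — relative risk is not valid here. The odds ratio is the appropriate measure.
OR = (a·d)/(b·c) = (222 × 75) / (175 × 57) = 16650 / 9975 = 1.66917

1.669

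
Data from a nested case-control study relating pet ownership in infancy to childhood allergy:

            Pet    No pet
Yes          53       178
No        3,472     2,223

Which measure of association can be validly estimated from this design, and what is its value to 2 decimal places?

Reading the table with exposure as columns: a = 53 (Pet, case), b = 3472 (Pet, non-case), c = 178 (No pet, case), d = 2223.
This is a nested case-control study: participants were sampled on outcome status, so risks in the source population cannot be estimated directly — relative risk is not valid here. The odds ratio is the appropriate measure.
OR = (a·d)/(b·c) = (53 × 2223) / (3472 × 178) = 117819 / 618016 = 0.19064

0.19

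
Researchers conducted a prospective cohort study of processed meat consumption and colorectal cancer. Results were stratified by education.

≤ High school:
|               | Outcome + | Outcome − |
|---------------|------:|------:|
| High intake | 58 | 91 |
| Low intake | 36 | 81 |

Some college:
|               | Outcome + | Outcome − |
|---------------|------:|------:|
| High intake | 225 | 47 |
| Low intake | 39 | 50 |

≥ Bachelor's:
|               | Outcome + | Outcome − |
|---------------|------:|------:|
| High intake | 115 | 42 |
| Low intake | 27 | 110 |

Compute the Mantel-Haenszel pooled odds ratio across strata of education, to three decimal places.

4.322

OR_MH = Σ(aᵢdᵢ/nᵢ) / Σ(bᵢcᵢ/nᵢ), where nᵢ is the stratum total.
Stratum 1 (≤ High school): n = 266; a·d/n = 58·81/266 = 17.6617; b·c/n = 91·36/266 = 12.3158
Stratum 2 (Some college): n = 361; a·d/n = 225·50/361 = 31.1634; b·c/n = 47·39/361 = 5.0776
Stratum 3 (≥ Bachelor's): n = 294; a·d/n = 115·110/294 = 43.0272; b·c/n = 42·27/294 = 3.8571
OR_MH = (17.6617 + 31.1634 + 43.0272) / (12.3158 + 5.0776 + 3.8571) = 91.8523 / 21.2505 = 4.32236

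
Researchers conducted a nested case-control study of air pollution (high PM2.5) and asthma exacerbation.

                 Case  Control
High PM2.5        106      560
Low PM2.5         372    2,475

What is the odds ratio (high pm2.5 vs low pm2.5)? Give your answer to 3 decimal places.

1.259

Cells: a = 106, b = 560, c = 372, d = 2475.
OR = (a·d)/(b·c) = (106 × 2475) / (560 × 372) = 262350 / 208320 = 1.25936
The odds of asthma exacerbation are about 1.26 times as high in the high pm2.5 group.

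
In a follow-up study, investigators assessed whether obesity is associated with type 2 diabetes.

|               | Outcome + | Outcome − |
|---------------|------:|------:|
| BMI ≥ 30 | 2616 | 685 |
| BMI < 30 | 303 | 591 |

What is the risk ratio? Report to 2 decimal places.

2.34

Cells: a = 2616, b = 685, c = 303, d = 591.
Risk in exposed = 2616/3301 = 0.79249; risk in unexposed = 303/894 = 0.33893.
RR = 0.79249 / 0.33893 = 2.33823
The risk among the exposed is 2.34 times that among the unexposed.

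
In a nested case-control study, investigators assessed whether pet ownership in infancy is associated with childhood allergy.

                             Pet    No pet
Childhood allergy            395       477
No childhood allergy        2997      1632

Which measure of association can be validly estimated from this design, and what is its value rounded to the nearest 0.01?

Reading the table with exposure as columns: a = 395 (Pet, case), b = 2997 (Pet, non-case), c = 477 (No pet, case), d = 1632.
This is a nested case-control study: participants were sampled on outcome status, so risks in the source population cannot be estimated directly — relative risk is not valid here. The odds ratio is the appropriate measure.
OR = (a·d)/(b·c) = (395 × 1632) / (2997 × 477) = 644640 / 1429569 = 0.45093

0.45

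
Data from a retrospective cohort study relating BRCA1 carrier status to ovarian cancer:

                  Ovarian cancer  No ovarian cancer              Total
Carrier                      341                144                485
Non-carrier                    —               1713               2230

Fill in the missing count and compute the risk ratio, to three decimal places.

The missing cell is in the unexposed row: 2230 − 1713 = 517.
So a = 341, b = 144, c = 517, d = 1713.
RR = [a/(a+b)] / [c/(c+d)] = (341/485) / (517/2230) = 0.70309/0.23184 = 3.03268

3.033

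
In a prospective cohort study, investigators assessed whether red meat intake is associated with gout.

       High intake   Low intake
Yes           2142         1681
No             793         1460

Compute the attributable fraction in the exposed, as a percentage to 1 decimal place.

Reading the table with exposure as columns: a = 2142 (High intake, case), b = 793 (High intake, non-case), c = 1681 (Low intake, case), d = 1460.
Risk in exposed = 2142/2935 = 0.72981; risk in unexposed = 1681/3141 = 0.53518.
RR = 0.72981/0.53518 = 1.36368
AR% = (RR − 1)/RR × 100 = (1.36368 − 1)/1.36368 × 100 = 26.6689%

26.7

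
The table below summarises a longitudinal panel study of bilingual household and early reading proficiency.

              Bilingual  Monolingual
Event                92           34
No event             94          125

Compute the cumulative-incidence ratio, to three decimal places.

Reading the table with exposure as columns: a = 92 (Bilingual, case), b = 94 (Bilingual, non-case), c = 34 (Monolingual, case), d = 125.
Risk in exposed = 92/186 = 0.49462; risk in unexposed = 34/159 = 0.21384.
RR = 0.49462 / 0.21384 = 2.31309
The risk among the exposed is 2.31 times that among the unexposed.

2.313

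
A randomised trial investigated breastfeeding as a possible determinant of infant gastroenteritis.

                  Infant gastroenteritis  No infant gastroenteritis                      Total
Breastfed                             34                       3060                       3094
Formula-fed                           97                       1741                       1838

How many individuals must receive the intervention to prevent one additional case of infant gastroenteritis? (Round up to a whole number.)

24

Risk in treated group = 34/3094 = 0.01099; risk in control = 97/1838 = 0.05277.
Absolute risk reduction = 0.05277 − 0.01099 = 0.04179
NNT = 1 / ARR = 1 / 0.04179 = 23.932 → round up → 24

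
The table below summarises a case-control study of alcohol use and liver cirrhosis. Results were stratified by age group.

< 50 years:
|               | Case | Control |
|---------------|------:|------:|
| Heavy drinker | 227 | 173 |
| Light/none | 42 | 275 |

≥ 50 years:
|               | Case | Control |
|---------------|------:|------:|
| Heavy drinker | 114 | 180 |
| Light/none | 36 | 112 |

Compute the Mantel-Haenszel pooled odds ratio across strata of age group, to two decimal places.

OR_MH = Σ(aᵢdᵢ/nᵢ) / Σ(bᵢcᵢ/nᵢ), where nᵢ is the stratum total.
Stratum 1 (< 50 years): n = 717; a·d/n = 227·275/717 = 87.0642; b·c/n = 173·42/717 = 10.1339
Stratum 2 (≥ 50 years): n = 442; a·d/n = 114·112/442 = 28.8869; b·c/n = 180·36/442 = 14.6606
OR_MH = (87.0642 + 28.8869) / (10.1339 + 14.6606) = 115.9510 / 24.7945 = 4.67648

4.68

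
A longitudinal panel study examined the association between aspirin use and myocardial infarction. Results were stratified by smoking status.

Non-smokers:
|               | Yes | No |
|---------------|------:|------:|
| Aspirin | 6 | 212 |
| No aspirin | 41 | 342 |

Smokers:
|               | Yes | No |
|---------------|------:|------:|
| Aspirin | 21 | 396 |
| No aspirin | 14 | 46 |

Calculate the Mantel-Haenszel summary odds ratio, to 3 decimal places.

OR_MH = Σ(aᵢdᵢ/nᵢ) / Σ(bᵢcᵢ/nᵢ), where nᵢ is the stratum total.
Stratum 1 (Non-smokers): n = 601; a·d/n = 6·342/601 = 3.4143; b·c/n = 212·41/601 = 14.4626
Stratum 2 (Smokers): n = 477; a·d/n = 21·46/477 = 2.0252; b·c/n = 396·14/477 = 11.6226
OR_MH = (3.4143 + 2.0252) / (14.4626 + 11.6226) = 5.4395 / 26.0852 = 0.20853

0.209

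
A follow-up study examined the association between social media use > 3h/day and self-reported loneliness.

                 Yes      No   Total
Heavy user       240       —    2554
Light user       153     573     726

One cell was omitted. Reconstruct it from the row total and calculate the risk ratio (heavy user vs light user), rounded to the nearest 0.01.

0.45

The missing cell is in the exposed row: 2554 − 240 = 2314.
So a = 240, b = 2314, c = 153, d = 573.
RR = [a/(a+b)] / [c/(c+d)] = (240/2554) / (153/726) = 0.09397/0.21074 = 0.44590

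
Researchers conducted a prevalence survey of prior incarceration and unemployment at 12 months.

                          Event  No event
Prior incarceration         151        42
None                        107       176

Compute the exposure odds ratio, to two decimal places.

Cells: a = 151, b = 42, c = 107, d = 176.
OR = (a·d)/(b·c) = (151 × 176) / (42 × 107) = 26576 / 4494 = 5.91366
The odds of unemployment at 12 months are about 5.91 times as high in the prior incarceration group.

5.91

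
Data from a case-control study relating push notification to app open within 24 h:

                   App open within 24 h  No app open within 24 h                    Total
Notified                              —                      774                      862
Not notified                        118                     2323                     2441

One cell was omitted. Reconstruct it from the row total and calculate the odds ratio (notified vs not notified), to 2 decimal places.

2.24

The missing cell is in the exposed row: 862 − 774 = 88.
So a = 88, b = 774, c = 118, d = 2323.
OR = (a·d)/(b·c) = (88 × 2323) / (774 × 118) = 204424 / 91332 = 2.23825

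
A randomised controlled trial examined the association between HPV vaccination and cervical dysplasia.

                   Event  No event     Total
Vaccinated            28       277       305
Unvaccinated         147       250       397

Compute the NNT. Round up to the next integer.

Risk in treated group = 28/305 = 0.09180; risk in control = 147/397 = 0.37028.
Absolute risk reduction = 0.37028 − 0.09180 = 0.27847
NNT = 1 / ARR = 1 / 0.27847 = 3.591 → round up → 4

4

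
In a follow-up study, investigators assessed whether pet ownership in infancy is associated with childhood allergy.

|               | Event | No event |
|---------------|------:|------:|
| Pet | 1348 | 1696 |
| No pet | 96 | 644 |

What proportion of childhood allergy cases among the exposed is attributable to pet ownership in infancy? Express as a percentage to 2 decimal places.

Cells: a = 1348, b = 1696, c = 96, d = 644.
Risk in exposed = 1348/3044 = 0.44284; risk in unexposed = 96/740 = 0.12973.
RR = 0.44284/0.12973 = 3.41355
AR% = (RR − 1)/RR × 100 = (3.41355 − 1)/3.41355 × 100 = 70.7049%

70.70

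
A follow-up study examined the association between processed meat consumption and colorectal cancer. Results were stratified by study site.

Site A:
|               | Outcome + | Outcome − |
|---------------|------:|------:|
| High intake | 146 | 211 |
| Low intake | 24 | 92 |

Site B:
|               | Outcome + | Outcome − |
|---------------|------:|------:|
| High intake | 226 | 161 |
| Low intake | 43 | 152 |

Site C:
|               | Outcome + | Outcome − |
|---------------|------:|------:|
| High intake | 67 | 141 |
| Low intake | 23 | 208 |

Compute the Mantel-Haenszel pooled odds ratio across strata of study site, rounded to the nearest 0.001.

3.974

OR_MH = Σ(aᵢdᵢ/nᵢ) / Σ(bᵢcᵢ/nᵢ), where nᵢ is the stratum total.
Stratum 1 (Site A): n = 473; a·d/n = 146·92/473 = 28.3975; b·c/n = 211·24/473 = 10.7061
Stratum 2 (Site B): n = 582; a·d/n = 226·152/582 = 59.0241; b·c/n = 161·43/582 = 11.8952
Stratum 3 (Site C): n = 439; a·d/n = 67·208/439 = 31.7449; b·c/n = 141·23/439 = 7.3872
OR_MH = (28.3975 + 59.0241 + 31.7449) / (10.7061 + 11.8952 + 7.3872) = 119.1664 / 29.9886 = 3.97373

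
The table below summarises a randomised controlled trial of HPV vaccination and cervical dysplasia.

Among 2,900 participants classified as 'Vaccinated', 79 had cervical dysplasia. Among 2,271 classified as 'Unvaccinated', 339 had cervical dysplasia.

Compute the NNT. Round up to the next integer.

Risk in treated group = 79/2900 = 0.02724; risk in control = 339/2271 = 0.14927.
Absolute risk reduction = 0.14927 − 0.02724 = 0.12203
NNT = 1 / ARR = 1 / 0.12203 = 8.195 → round up → 9

9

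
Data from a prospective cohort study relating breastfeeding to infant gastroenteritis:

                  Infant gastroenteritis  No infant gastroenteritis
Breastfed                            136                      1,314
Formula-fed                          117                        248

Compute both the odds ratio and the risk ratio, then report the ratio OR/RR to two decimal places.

0.75

Cells: a = 136, b = 1314, c = 117, d = 248.
OR = (136·248)/(1314·117) = 33728/153738 = 0.21939
Risk in exposed = 136/1450 = 0.09379; risk in unexposed = 117/365 = 0.32055; RR = 0.29260
OR/RR = 0.21939 / 0.29260 = 0.74978
The outcome is not rare, so the OR lies further from 1 than the RR.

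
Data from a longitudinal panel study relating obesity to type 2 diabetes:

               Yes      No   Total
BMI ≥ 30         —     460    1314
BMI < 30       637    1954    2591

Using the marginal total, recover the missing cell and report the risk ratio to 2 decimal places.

The missing cell is in the exposed row: 1314 − 460 = 854.
So a = 854, b = 460, c = 637, d = 1954.
RR = [a/(a+b)] / [c/(c+d)] = (854/1314) / (637/2591) = 0.64992/0.24585 = 2.64357

2.64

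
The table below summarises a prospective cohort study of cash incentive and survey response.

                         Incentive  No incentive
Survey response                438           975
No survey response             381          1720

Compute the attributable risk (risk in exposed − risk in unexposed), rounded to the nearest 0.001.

Reading the table with exposure as columns: a = 438 (Incentive, case), b = 381 (Incentive, non-case), c = 975 (No incentive, case), d = 1720.
Risk in exposed = 438/819 = 0.534799; risk in unexposed = 975/2695 = 0.361781.
Risk difference = 0.534799 − 0.361781 = 0.173017

0.173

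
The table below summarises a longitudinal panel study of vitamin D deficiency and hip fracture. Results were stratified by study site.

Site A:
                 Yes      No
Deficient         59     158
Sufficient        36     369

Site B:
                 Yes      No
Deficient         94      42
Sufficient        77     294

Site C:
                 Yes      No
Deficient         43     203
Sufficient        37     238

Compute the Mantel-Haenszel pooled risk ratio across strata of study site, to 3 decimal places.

RR_MH = Σ(aᵢ·n₀ᵢ/nᵢ) / Σ(cᵢ·n₁ᵢ/nᵢ), with n₁ᵢ = aᵢ+bᵢ (exposed), n₀ᵢ = cᵢ+dᵢ (unexposed), nᵢ = n₁ᵢ+n₀ᵢ.
Stratum 1 (Site A): n₁ = 217, n₀ = 405, n = 622; a·n₀/n = 59·405/622 = 38.4164; c·n₁/n = 36·217/622 = 12.5595
Stratum 2 (Site B): n₁ = 136, n₀ = 371, n = 507; a·n₀/n = 94·371/507 = 68.7850; c·n₁/n = 77·136/507 = 20.6548
Stratum 3 (Site C): n₁ = 246, n₀ = 275, n = 521; a·n₀/n = 43·275/521 = 22.6967; c·n₁/n = 37·246/521 = 17.4702
RR_MH = (38.4164 + 68.7850 + 22.6967) / (12.5595 + 20.6548 + 17.4702) = 129.8981 / 50.6846 = 2.56287

2.563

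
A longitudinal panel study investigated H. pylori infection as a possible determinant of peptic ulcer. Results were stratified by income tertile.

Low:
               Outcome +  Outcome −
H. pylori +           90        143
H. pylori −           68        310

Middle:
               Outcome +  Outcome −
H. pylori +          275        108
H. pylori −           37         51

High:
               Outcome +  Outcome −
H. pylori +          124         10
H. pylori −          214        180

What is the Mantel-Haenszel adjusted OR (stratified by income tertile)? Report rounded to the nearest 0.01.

OR_MH = Σ(aᵢdᵢ/nᵢ) / Σ(bᵢcᵢ/nᵢ), where nᵢ is the stratum total.
Stratum 1 (Low): n = 611; a·d/n = 90·310/611 = 45.6628; b·c/n = 143·68/611 = 15.9149
Stratum 2 (Middle): n = 471; a·d/n = 275·51/471 = 29.7771; b·c/n = 108·37/471 = 8.4841
Stratum 3 (High): n = 528; a·d/n = 124·180/528 = 42.2727; b·c/n = 10·214/528 = 4.0530
OR_MH = (45.6628 + 29.7771 + 42.2727) / (15.9149 + 8.4841 + 4.0530) = 117.7126 / 28.4520 = 4.13724

4.14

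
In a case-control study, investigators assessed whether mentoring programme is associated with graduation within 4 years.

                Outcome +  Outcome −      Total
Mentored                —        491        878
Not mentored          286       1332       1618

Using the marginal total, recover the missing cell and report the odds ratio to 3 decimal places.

The missing cell is in the exposed row: 878 − 491 = 387.
So a = 387, b = 491, c = 286, d = 1332.
OR = (a·d)/(b·c) = (387 × 1332) / (491 × 286) = 515484 / 140426 = 3.67086

3.671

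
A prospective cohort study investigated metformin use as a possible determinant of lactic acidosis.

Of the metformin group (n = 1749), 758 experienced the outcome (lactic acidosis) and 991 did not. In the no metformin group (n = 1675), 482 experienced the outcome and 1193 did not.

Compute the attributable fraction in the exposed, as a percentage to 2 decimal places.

From the description: a = 758, b = 991, c = 482, d = 1193.
Risk in exposed = 758/1749 = 0.43339; risk in unexposed = 482/1675 = 0.28776.
RR = 0.43339/0.28776 = 1.50608
AR% = (RR − 1)/RR × 100 = (1.50608 − 1)/1.50608 × 100 = 33.6023%

33.60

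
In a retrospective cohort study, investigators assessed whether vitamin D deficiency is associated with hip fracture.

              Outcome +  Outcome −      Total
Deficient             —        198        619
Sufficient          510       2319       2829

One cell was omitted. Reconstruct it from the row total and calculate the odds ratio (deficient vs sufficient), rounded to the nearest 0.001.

The missing cell is in the exposed row: 619 − 198 = 421.
So a = 421, b = 198, c = 510, d = 2319.
OR = (a·d)/(b·c) = (421 × 2319) / (198 × 510) = 976299 / 100980 = 9.66824

9.668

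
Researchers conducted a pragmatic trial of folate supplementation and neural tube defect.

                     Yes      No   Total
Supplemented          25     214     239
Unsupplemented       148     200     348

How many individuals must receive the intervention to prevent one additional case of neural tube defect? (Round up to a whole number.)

4

Risk in treated group = 25/239 = 0.10460; risk in control = 148/348 = 0.42529.
Absolute risk reduction = 0.42529 − 0.10460 = 0.32068
NNT = 1 / ARR = 1 / 0.32068 = 3.118 → round up → 4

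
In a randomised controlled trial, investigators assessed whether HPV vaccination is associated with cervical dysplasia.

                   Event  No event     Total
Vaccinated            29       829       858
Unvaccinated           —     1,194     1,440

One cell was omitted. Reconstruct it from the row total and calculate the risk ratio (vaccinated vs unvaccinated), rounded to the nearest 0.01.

The missing cell is in the unexposed row: 1440 − 1194 = 246.
So a = 29, b = 829, c = 246, d = 1194.
RR = [a/(a+b)] / [c/(c+d)] = (29/858) / (246/1440) = 0.03380/0.17083 = 0.19785

0.20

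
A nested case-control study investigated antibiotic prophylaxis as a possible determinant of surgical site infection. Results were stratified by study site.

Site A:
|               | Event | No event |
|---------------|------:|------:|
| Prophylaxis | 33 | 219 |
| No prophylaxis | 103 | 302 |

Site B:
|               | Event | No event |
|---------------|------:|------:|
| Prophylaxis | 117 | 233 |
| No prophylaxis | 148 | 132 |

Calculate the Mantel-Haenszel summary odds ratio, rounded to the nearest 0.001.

0.446

OR_MH = Σ(aᵢdᵢ/nᵢ) / Σ(bᵢcᵢ/nᵢ), where nᵢ is the stratum total.
Stratum 1 (Site A): n = 657; a·d/n = 33·302/657 = 15.1689; b·c/n = 219·103/657 = 34.3333
Stratum 2 (Site B): n = 630; a·d/n = 117·132/630 = 24.5143; b·c/n = 233·148/630 = 54.7365
OR_MH = (15.1689 + 24.5143) / (34.3333 + 54.7365) = 39.6832 / 89.0698 = 0.44553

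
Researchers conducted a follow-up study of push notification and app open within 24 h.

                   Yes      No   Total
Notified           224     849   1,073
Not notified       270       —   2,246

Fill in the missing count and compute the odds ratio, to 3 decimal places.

The missing cell is in the unexposed row: 2246 − 270 = 1976.
So a = 224, b = 849, c = 270, d = 1976.
OR = (a·d)/(b·c) = (224 × 1976) / (849 × 270) = 442624 / 229230 = 1.93092

1.931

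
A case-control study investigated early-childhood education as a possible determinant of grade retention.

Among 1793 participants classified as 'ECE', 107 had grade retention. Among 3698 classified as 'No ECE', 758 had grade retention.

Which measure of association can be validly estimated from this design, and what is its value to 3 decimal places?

From the description: a = 107, b = 1686, c = 758, d = 2940.
This is a case-control study: participants were sampled on outcome status, so risks in the source population cannot be estimated directly — relative risk is not valid here. The odds ratio is the appropriate measure.
OR = (a·d)/(b·c) = (107 × 2940) / (1686 × 758) = 314580 / 1277988 = 0.24615

0.246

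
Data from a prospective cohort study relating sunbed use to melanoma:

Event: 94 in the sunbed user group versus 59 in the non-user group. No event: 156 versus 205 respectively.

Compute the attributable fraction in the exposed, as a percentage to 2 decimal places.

From the description: a = 94, b = 156, c = 59, d = 205.
Risk in exposed = 94/250 = 0.37600; risk in unexposed = 59/264 = 0.22348.
RR = 0.37600/0.22348 = 1.68244
AR% = (RR − 1)/RR × 100 = (1.68244 − 1)/1.68244 × 100 = 40.5625%

40.56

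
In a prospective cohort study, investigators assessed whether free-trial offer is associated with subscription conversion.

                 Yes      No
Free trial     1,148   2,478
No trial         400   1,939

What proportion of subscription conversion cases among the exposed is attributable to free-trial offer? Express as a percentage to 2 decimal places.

Cells: a = 1148, b = 2478, c = 400, d = 1939.
Risk in exposed = 1148/3626 = 0.31660; risk in unexposed = 400/2339 = 0.17101.
RR = 0.31660/0.17101 = 1.85133
AR% = (RR − 1)/RR × 100 = (1.85133 − 1)/1.85133 × 100 = 45.9848%

45.98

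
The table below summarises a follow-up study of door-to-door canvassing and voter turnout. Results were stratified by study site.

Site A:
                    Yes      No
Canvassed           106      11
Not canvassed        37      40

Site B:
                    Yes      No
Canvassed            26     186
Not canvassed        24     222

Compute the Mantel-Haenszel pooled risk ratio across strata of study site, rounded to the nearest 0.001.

RR_MH = Σ(aᵢ·n₀ᵢ/nᵢ) / Σ(cᵢ·n₁ᵢ/nᵢ), with n₁ᵢ = aᵢ+bᵢ (exposed), n₀ᵢ = cᵢ+dᵢ (unexposed), nᵢ = n₁ᵢ+n₀ᵢ.
Stratum 1 (Site A): n₁ = 117, n₀ = 77, n = 194; a·n₀/n = 106·77/194 = 42.0722; c·n₁/n = 37·117/194 = 22.3144
Stratum 2 (Site B): n₁ = 212, n₀ = 246, n = 458; a·n₀/n = 26·246/458 = 13.9651; c·n₁/n = 24·212/458 = 11.1092
RR_MH = (42.0722 + 13.9651) / (22.3144 + 11.1092) = 56.0372 / 33.4236 = 1.67658

1.677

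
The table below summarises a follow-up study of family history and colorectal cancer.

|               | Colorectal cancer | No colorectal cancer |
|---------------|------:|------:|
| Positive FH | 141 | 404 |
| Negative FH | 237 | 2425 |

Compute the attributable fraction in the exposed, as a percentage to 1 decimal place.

65.6

Cells: a = 141, b = 404, c = 237, d = 2425.
Risk in exposed = 141/545 = 0.25872; risk in unexposed = 237/2662 = 0.08903.
RR = 0.25872/0.08903 = 2.90591
AR% = (RR − 1)/RR × 100 = (2.90591 − 1)/2.90591 × 100 = 65.5874%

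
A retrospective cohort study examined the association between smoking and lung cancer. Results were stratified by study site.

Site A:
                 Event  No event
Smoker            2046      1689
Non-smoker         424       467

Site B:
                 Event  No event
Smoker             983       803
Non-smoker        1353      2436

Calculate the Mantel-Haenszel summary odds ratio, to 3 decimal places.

OR_MH = Σ(aᵢdᵢ/nᵢ) / Σ(bᵢcᵢ/nᵢ), where nᵢ is the stratum total.
Stratum 1 (Site A): n = 4626; a·d/n = 2046·467/4626 = 206.5460; b·c/n = 1689·424/4626 = 154.8067
Stratum 2 (Site B): n = 5575; a·d/n = 983·2436/5575 = 429.5225; b·c/n = 803·1353/5575 = 194.8805
OR_MH = (206.5460 + 429.5225) / (154.8067 + 194.8805) = 636.0686 / 349.6873 = 1.81896

1.819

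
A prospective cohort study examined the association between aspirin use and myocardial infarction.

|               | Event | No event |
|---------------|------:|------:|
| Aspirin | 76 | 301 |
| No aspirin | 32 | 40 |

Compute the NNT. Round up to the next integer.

5

Risk in treated group = 76/377 = 0.20159; risk in control = 32/72 = 0.44444.
Absolute risk reduction = 0.44444 − 0.20159 = 0.24285
NNT = 1 / ARR = 1 / 0.24285 = 4.118 → round up → 5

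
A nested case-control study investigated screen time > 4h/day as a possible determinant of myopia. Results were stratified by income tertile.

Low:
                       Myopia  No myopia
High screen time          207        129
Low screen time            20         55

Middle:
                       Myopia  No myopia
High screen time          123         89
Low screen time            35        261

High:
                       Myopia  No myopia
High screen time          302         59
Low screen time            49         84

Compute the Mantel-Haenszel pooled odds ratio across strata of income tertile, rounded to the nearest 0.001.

7.789

OR_MH = Σ(aᵢdᵢ/nᵢ) / Σ(bᵢcᵢ/nᵢ), where nᵢ is the stratum total.
Stratum 1 (Low): n = 411; a·d/n = 207·55/411 = 27.7007; b·c/n = 129·20/411 = 6.2774
Stratum 2 (Middle): n = 508; a·d/n = 123·261/508 = 63.1949; b·c/n = 89·35/508 = 6.1319
Stratum 3 (High): n = 494; a·d/n = 302·84/494 = 51.3522; b·c/n = 59·49/494 = 5.8522
OR_MH = (27.7007 + 63.1949 + 51.3522) / (6.2774 + 6.1319 + 5.8522) = 142.2478 / 18.2615 = 7.78950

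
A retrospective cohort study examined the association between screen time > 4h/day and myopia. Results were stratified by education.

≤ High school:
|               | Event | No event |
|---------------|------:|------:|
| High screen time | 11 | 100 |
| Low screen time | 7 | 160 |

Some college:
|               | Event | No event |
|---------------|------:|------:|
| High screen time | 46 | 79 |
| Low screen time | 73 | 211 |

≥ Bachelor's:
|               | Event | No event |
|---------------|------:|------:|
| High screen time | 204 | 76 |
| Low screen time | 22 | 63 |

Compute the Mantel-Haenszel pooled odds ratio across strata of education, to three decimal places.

OR_MH = Σ(aᵢdᵢ/nᵢ) / Σ(bᵢcᵢ/nᵢ), where nᵢ is the stratum total.
Stratum 1 (≤ High school): n = 278; a·d/n = 11·160/278 = 6.3309; b·c/n = 100·7/278 = 2.5180
Stratum 2 (Some college): n = 409; a·d/n = 46·211/409 = 23.7311; b·c/n = 79·73/409 = 14.1002
Stratum 3 (≥ Bachelor's): n = 365; a·d/n = 204·63/365 = 35.2110; b·c/n = 76·22/365 = 4.5808
OR_MH = (6.3309 + 23.7311 + 35.2110) / (2.5180 + 14.1002 + 4.5808) = 65.2729 / 21.1991 = 3.07905

3.079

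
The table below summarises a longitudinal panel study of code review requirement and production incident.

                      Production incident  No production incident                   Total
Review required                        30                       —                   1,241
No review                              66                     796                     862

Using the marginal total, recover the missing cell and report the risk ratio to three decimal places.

The missing cell is in the exposed row: 1241 − 30 = 1211.
So a = 30, b = 1211, c = 66, d = 796.
RR = [a/(a+b)] / [c/(c+d)] = (30/1241) / (66/862) = 0.02417/0.07657 = 0.31573

0.316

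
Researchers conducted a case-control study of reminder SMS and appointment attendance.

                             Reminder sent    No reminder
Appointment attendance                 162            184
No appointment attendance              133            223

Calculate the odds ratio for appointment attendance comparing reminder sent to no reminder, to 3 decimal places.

Reading the table with exposure as columns: a = 162 (Reminder sent, case), b = 133 (Reminder sent, non-case), c = 184 (No reminder, case), d = 223.
OR = (a·d)/(b·c) = (162 × 223) / (133 × 184) = 36126 / 24472 = 1.47622
The odds of appointment attendance are about 1.48 times as high in the reminder sent group.

1.476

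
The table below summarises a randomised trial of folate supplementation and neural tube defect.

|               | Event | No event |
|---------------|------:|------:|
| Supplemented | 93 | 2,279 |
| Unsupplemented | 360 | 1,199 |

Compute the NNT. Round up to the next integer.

6

Risk in treated group = 93/2372 = 0.03921; risk in control = 360/1559 = 0.23092.
Absolute risk reduction = 0.23092 − 0.03921 = 0.19171
NNT = 1 / ARR = 1 / 0.19171 = 5.216 → round up → 6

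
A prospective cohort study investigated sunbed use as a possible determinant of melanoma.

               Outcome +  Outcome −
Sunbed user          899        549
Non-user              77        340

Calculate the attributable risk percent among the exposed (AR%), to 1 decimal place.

Cells: a = 899, b = 549, c = 77, d = 340.
Risk in exposed = 899/1448 = 0.62086; risk in unexposed = 77/417 = 0.18465.
RR = 0.62086/0.18465 = 3.36230
AR% = (RR − 1)/RR × 100 = (3.36230 − 1)/3.36230 × 100 = 70.2585%

70.3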